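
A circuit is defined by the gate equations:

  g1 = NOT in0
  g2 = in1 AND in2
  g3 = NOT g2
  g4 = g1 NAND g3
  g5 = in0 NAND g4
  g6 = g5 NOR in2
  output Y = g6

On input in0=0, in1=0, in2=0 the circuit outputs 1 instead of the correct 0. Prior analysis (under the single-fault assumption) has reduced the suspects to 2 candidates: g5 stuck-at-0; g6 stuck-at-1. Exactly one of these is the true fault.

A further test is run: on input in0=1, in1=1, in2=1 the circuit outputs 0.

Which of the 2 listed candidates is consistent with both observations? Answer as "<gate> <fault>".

Evaluate each candidate on input in0=1, in1=1, in2=1:
  g5 stuck-at-0: g1=0, g2=1, g3=0, g4=1, g5=0 [stuck-at-0], g6=0 → 0 — matches
  g6 stuck-at-1: g1=0, g2=1, g3=0, g4=1, g5=0, g6=1 [stuck-at-1] → 1 — eliminated
Only g5 stuck-at-0 reproduces the observed 0.

g5 stuck-at-0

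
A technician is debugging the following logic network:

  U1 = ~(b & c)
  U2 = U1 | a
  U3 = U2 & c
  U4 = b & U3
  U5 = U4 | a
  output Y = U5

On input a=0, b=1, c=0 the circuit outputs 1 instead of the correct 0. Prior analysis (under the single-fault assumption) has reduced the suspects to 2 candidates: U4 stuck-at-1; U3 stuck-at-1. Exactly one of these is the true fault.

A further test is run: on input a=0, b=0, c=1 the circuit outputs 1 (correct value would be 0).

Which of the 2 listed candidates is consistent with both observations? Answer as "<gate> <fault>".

U4 stuck-at-1

Evaluate each candidate on input a=0, b=0, c=1:
  U4 stuck-at-1: U1=1, U2=1, U3=1, U4=1 [stuck-at-1], U5=1 → 1 — matches
  U3 stuck-at-1: U1=1, U2=1, U3=1 [stuck-at-1], U4=0, U5=0 → 0 — eliminated
Only U4 stuck-at-1 reproduces the observed 1.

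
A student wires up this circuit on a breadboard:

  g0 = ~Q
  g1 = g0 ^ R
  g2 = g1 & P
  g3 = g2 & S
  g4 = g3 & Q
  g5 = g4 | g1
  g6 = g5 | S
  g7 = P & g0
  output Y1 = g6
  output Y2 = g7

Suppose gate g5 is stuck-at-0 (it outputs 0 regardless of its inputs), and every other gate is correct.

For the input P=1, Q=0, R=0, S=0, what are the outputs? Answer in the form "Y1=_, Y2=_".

Y1=0, Y2=1

Propagate with g5 forced: g0=1, g1=1, g2=1, g3=0, g4=0, g5=0 [stuck-at-0], g6=0, g7=1.
So the outputs are Y1=0, Y2=1. (Without the fault they would be Y1=1, Y2=1.)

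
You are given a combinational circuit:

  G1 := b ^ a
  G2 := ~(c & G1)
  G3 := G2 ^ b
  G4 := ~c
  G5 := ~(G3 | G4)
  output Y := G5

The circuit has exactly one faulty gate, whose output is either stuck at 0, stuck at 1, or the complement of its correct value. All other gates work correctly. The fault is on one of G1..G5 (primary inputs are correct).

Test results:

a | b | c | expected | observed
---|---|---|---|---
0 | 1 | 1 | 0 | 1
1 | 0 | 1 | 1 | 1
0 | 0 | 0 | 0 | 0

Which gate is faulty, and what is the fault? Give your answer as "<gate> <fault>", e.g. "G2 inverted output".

G3 stuck-at-0

Fault-free values for test 1 (a=0, b=1, c=1): G1=1, G2=0, G3=1, G4=0, G5=0, giving Y=0. Observed 1.
Test 1: faults giving observed 1 are {G1 stuck-at-0, G1 inverted output, G2 stuck-at-1, G2 inverted output, G3 stuck-at-0, G3 inverted output, G5 stuck-at-1, G5 inverted output}.
Test 2 (a=1, b=0, c=1): fault-free G1=1, G2=0, G3=0, G4=0, G5=1 → 1; observed 1. Eliminates G1 stuck-at-0, G1 inverted output, G2 stuck-at-1, G2 inverted output, G3 inverted output, G5 inverted output.
Test 3 (a=0, b=0, c=0): fault-free G1=0, G2=1, G3=1, G4=1, G5=0 → 0; observed 0. Eliminates G5 stuck-at-1.
Only G3 stuck-at-0 is consistent with every test.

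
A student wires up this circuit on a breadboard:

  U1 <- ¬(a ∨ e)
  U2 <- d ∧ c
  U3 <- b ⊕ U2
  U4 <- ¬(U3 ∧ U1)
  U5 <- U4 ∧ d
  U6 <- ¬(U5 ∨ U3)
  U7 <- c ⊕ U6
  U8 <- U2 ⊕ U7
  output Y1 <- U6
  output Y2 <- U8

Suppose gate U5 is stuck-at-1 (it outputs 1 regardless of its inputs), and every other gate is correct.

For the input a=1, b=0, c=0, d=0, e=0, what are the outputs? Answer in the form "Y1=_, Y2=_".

Propagate with U5 forced: U1=0, U2=0, U3=0, U4=1, U5=1 [stuck-at-1], U6=0, U7=0, U8=0.
So the outputs are Y1=0, Y2=0. (Without the fault they would be Y1=1, Y2=1.)

Y1=0, Y2=0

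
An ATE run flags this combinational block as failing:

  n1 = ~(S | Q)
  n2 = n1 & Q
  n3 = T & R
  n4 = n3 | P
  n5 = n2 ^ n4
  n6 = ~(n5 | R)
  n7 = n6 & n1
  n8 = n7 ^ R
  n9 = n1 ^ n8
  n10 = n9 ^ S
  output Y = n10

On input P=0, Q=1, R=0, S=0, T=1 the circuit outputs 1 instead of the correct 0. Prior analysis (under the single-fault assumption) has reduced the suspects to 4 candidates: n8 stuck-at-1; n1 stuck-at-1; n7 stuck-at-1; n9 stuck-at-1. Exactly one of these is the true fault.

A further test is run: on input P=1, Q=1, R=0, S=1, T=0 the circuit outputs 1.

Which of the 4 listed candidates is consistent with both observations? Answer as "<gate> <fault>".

n1 stuck-at-1

Evaluate each candidate on input P=1, Q=1, R=0, S=1, T=0:
  n8 stuck-at-1: n1=0, n2=0, n3=0, n4=1, n5=1, n6=0, n7=0, n8=1 [stuck-at-1], n9=1, n10=0 → 0 — eliminated
  n1 stuck-at-1: n1=1 [stuck-at-1], n2=1, n3=0, n4=1, n5=0, n6=1, n7=1, n8=1, n9=0, n10=1 → 1 — matches
  n7 stuck-at-1: n1=0, n2=0, n3=0, n4=1, n5=1, n6=0, n7=1 [stuck-at-1], n8=1, n9=1, n10=0 → 0 — eliminated
  n9 stuck-at-1: n1=0, n2=0, n3=0, n4=1, n5=1, n6=0, n7=0, n8=0, n9=1 [stuck-at-1], n10=0 → 0 — eliminated
Only n1 stuck-at-1 reproduces the observed 1.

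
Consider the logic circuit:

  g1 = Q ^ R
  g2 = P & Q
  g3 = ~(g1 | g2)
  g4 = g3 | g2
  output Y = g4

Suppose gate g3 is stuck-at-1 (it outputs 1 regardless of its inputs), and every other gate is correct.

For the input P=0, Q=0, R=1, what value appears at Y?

Propagate with g3 forced: g1=1, g2=0, g3=1 [stuck-at-1], g4=1.
So Y = 1. (Without the fault it would be 0.)

1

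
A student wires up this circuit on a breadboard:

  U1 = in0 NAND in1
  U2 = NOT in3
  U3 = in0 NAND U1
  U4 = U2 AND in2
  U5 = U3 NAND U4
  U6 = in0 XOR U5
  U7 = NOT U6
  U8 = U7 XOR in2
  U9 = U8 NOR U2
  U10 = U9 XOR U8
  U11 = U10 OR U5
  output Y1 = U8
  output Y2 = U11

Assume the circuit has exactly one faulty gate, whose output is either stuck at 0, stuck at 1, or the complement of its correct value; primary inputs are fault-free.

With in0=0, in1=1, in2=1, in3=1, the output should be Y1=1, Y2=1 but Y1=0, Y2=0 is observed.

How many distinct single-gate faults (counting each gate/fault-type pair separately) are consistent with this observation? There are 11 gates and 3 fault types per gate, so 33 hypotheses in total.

2

Fault-free: U1=1, U2=0, U3=1, U4=0, U5=1, U6=1, U7=0, U8=1, U9=0, U10=1, U11=1 → Y1=1, Y2=1. Observed Y1=0, Y2=0.
  U1: none of the 3 fault types match ✗
  U2: stuck-at-1, inverted output ✓; others ✗
  U3: none of the 3 fault types match ✗
  U4: none of the 3 fault types match ✗
  U5: none of the 3 fault types match ✗
  U6: none of the 3 fault types match ✗
  U7: none of the 3 fault types match ✗
  U8: none of the 3 fault types match ✗
  U9: none of the 3 fault types match ✗
  U10: none of the 3 fault types match ✗
  U11: none of the 3 fault types match ✗
Consistent faults: {U2 stuck-at-1, U2 inverted output} — 2 in all.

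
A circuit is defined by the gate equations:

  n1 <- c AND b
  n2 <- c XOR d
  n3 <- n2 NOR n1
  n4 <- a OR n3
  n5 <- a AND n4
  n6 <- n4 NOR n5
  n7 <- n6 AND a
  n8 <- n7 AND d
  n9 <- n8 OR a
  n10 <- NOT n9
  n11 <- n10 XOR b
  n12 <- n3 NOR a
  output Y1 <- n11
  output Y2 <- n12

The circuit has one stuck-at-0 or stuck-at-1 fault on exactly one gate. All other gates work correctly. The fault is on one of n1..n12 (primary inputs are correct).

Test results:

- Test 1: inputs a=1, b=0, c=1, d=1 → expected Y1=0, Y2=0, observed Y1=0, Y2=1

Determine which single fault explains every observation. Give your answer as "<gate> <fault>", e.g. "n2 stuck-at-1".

Fault-free values for test 1 (a=1, b=0, c=1, d=1): n1=0, n2=0, n3=1, n4=1, n5=1, n6=0, n7=0, n8=0, n9=1, n10=0, n11=0, n12=0, giving Y1=0, Y2=0. Observed Y1=0, Y2=1.
Test 1: faults giving observed Y1=0, Y2=1 are {n12 stuck-at-1}.
Only n12 stuck-at-1 is consistent with every test.

n12 stuck-at-1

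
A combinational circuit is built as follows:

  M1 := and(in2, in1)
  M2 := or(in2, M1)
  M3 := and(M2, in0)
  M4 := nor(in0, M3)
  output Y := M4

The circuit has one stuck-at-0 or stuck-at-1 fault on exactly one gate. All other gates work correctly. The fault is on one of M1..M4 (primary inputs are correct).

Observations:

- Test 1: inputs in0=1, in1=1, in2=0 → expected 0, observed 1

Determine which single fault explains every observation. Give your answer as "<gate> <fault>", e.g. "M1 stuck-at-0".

Fault-free values for test 1 (in0=1, in1=1, in2=0): M1=0, M2=0, M3=0, M4=0, giving Y=0. Observed 1.
Test 1: faults giving observed 1 are {M4 stuck-at-1}.
Only M4 stuck-at-1 is consistent with every test.

M4 stuck-at-1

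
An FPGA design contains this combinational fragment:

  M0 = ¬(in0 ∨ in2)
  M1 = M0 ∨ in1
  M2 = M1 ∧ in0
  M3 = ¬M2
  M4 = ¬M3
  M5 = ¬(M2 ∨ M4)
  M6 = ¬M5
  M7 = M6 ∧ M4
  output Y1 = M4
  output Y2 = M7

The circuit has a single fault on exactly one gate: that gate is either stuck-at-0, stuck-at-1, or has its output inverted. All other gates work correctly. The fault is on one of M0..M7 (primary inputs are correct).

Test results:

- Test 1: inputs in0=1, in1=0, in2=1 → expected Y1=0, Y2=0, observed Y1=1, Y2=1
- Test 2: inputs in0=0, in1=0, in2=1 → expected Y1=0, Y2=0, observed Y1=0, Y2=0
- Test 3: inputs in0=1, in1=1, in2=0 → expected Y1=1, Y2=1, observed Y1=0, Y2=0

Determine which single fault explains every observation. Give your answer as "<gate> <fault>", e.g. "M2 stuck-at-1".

Fault-free values for test 1 (in0=1, in1=0, in2=1): M0=0, M1=0, M2=0, M3=1, M4=0, M5=1, M6=0, M7=0, giving Y1=0, Y2=0. Observed Y1=1, Y2=1.
Test 1: faults giving observed Y1=1, Y2=1 are {M0 stuck-at-1, M0 inverted output, M1 stuck-at-1, M1 inverted output, M2 stuck-at-1, M2 inverted output, M3 stuck-at-0, M3 inverted output, M4 stuck-at-1, M4 inverted output}.
Test 2 (in0=0, in1=0, in2=1): fault-free M0=0, M1=0, M2=0, M3=1, M4=0, M5=1, M6=0, M7=0 → Y1=0, Y2=0; observed Y1=0, Y2=0. Eliminates M2 stuck-at-1, M2 inverted output, M3 stuck-at-0, M3 inverted output, M4 stuck-at-1, M4 inverted output.
Test 3 (in0=1, in1=1, in2=0): fault-free M0=0, M1=1, M2=1, M3=0, M4=1, M5=0, M6=1, M7=1 → Y1=1, Y2=1; observed Y1=0, Y2=0. Eliminates M0 stuck-at-1, M0 inverted output, M1 stuck-at-1.
Only M1 inverted output is consistent with every test.

M1 inverted output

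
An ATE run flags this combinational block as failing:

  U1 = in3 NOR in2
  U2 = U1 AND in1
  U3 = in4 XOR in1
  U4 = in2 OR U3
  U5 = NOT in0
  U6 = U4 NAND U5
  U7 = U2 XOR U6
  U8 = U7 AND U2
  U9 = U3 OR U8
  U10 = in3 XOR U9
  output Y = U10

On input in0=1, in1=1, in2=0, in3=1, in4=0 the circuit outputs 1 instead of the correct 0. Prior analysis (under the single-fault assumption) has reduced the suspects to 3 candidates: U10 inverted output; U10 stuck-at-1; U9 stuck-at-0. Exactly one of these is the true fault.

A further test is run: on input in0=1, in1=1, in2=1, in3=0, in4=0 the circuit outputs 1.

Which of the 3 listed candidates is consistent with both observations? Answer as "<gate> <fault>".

Evaluate each candidate on input in0=1, in1=1, in2=1, in3=0, in4=0:
  U10 inverted output: U1=0, U2=0, U3=1, U4=1, U5=0, U6=1, U7=1, U8=0, U9=1, U10=0 [inverted output] → 0 — eliminated
  U10 stuck-at-1: U1=0, U2=0, U3=1, U4=1, U5=0, U6=1, U7=1, U8=0, U9=1, U10=1 [stuck-at-1] → 1 — matches
  U9 stuck-at-0: U1=0, U2=0, U3=1, U4=1, U5=0, U6=1, U7=1, U8=0, U9=0 [stuck-at-0], U10=0 → 0 — eliminated
Only U10 stuck-at-1 reproduces the observed 1.

U10 stuck-at-1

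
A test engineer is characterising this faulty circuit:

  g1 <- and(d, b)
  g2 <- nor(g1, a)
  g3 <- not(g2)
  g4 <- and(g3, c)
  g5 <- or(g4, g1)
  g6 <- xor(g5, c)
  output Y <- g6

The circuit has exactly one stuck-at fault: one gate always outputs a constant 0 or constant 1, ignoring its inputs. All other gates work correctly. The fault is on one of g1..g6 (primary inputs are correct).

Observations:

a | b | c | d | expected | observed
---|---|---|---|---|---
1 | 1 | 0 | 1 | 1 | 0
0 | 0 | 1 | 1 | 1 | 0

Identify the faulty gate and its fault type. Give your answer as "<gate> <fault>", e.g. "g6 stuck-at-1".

Fault-free values for test 1 (a=1, b=1, c=0, d=1): g1=1, g2=0, g3=1, g4=0, g5=1, g6=1, giving Y=1. Observed 0.
Test 1: faults giving observed 0 are {g1 stuck-at-0, g5 stuck-at-0, g6 stuck-at-0}.
Test 2 (a=0, b=0, c=1, d=1): fault-free g1=0, g2=1, g3=0, g4=0, g5=0, g6=1 → 1; observed 0. Eliminates g1 stuck-at-0, g5 stuck-at-0.
Only g6 stuck-at-0 is consistent with every test.

g6 stuck-at-0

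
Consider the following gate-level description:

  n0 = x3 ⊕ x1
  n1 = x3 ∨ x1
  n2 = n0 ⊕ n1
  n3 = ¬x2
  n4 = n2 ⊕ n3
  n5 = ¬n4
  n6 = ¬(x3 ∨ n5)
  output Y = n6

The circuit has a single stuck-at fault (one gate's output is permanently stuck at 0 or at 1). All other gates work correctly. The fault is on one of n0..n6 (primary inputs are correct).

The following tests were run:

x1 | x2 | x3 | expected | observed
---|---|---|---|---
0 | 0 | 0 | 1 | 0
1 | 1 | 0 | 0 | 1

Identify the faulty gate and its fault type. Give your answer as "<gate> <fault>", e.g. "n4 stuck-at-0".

Fault-free values for test 1 (x1=0, x2=0, x3=0): n0=0, n1=0, n2=0, n3=1, n4=1, n5=0, n6=1, giving Y=1. Observed 0.
Test 1: faults giving observed 0 are {n0 stuck-at-1, n1 stuck-at-1, n2 stuck-at-1, n3 stuck-at-0, n4 stuck-at-0, n5 stuck-at-1, n6 stuck-at-0}.
Test 2 (x1=1, x2=1, x3=0): fault-free n0=1, n1=1, n2=0, n3=0, n4=0, n5=1, n6=0 → 0; observed 1. Eliminates n0 stuck-at-1, n1 stuck-at-1, n3 stuck-at-0, n4 stuck-at-0, n5 stuck-at-1, n6 stuck-at-0.
Only n2 stuck-at-1 is consistent with every test.

n2 stuck-at-1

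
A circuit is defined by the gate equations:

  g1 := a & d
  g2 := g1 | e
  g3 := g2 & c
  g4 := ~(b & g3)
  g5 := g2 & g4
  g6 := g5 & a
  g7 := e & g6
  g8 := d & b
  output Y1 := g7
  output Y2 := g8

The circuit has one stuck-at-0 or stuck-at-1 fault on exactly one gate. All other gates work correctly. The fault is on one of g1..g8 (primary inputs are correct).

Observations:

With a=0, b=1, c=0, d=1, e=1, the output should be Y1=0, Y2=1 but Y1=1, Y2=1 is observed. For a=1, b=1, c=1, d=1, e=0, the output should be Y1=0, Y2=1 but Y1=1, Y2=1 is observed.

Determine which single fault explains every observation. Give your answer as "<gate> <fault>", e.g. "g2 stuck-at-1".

Fault-free values for test 1 (a=0, b=1, c=0, d=1, e=1): g1=0, g2=1, g3=0, g4=1, g5=1, g6=0, g7=0, g8=1, giving Y1=0, Y2=1. Observed Y1=1, Y2=1.
Test 1: faults giving observed Y1=1, Y2=1 are {g6 stuck-at-1, g7 stuck-at-1}.
Test 2 (a=1, b=1, c=1, d=1, e=0): fault-free g1=1, g2=1, g3=1, g4=0, g5=0, g6=0, g7=0, g8=1 → Y1=0, Y2=1; observed Y1=1, Y2=1. Eliminates g6 stuck-at-1.
Only g7 stuck-at-1 is consistent with every test.

g7 stuck-at-1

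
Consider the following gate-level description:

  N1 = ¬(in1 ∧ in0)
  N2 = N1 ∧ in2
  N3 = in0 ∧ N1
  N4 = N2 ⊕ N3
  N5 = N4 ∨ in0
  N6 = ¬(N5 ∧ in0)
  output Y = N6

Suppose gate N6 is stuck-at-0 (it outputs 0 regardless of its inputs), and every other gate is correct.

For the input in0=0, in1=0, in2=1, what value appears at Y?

Propagate with N6 forced: N1=1, N2=1, N3=0, N4=1, N5=1, N6=0 [stuck-at-0].
So Y = 0. (Without the fault it would be 1.)

0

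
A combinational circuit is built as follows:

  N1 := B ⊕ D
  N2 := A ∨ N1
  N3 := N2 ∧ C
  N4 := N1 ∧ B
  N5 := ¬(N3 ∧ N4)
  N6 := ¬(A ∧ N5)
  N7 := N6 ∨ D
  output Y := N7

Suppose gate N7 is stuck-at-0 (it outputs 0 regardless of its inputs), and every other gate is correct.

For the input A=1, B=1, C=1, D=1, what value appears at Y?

Propagate with N7 forced: N1=0, N2=1, N3=1, N4=0, N5=1, N6=0, N7=0 [stuck-at-0].
So Y = 0. (Without the fault it would be 1.)

0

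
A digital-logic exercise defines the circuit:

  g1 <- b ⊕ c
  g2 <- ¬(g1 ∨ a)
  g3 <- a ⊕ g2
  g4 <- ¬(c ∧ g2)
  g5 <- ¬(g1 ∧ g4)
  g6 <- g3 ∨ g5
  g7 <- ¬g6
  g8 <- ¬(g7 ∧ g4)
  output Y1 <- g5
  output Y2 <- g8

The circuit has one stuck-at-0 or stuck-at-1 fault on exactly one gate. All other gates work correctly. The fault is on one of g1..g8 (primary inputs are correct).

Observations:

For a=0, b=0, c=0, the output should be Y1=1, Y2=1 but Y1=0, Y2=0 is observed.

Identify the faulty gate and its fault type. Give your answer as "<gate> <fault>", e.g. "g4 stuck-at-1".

Fault-free values for test 1 (a=0, b=0, c=0): g1=0, g2=1, g3=1, g4=1, g5=1, g6=1, g7=0, g8=1, giving Y1=1, Y2=1. Observed Y1=0, Y2=0.
Test 1: faults giving observed Y1=0, Y2=0 are {g1 stuck-at-1}.
Only g1 stuck-at-1 is consistent with every test.

g1 stuck-at-1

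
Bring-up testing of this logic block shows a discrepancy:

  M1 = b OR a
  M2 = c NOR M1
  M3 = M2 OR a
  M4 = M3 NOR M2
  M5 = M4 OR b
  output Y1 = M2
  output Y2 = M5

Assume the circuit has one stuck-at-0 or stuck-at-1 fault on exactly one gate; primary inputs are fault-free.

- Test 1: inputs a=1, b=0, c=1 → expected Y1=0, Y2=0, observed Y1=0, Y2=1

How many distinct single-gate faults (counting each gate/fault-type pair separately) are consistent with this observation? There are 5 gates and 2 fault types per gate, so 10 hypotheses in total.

3

Fault-free: M1=1, M2=0, M3=1, M4=0, M5=0 → Y1=0, Y2=0. Observed Y1=0, Y2=1.
  M1 stuck-at-0: output Y1=0, Y2=0 ✗
  M1 stuck-at-1: output Y1=0, Y2=0 ✗
  M2 stuck-at-0: output Y1=0, Y2=0 ✗
  M2 stuck-at-1: output Y1=1, Y2=0 ✗
  M3 stuck-at-0: output Y1=0, Y2=1 ✓
  M3 stuck-at-1: output Y1=0, Y2=0 ✗
  M4 stuck-at-0: output Y1=0, Y2=0 ✗
  M4 stuck-at-1: output Y1=0, Y2=1 ✓
  M5 stuck-at-0: output Y1=0, Y2=0 ✗
  M5 stuck-at-1: output Y1=0, Y2=1 ✓
Consistent faults: {M3 stuck-at-0, M4 stuck-at-1, M5 stuck-at-1} — 3 in all.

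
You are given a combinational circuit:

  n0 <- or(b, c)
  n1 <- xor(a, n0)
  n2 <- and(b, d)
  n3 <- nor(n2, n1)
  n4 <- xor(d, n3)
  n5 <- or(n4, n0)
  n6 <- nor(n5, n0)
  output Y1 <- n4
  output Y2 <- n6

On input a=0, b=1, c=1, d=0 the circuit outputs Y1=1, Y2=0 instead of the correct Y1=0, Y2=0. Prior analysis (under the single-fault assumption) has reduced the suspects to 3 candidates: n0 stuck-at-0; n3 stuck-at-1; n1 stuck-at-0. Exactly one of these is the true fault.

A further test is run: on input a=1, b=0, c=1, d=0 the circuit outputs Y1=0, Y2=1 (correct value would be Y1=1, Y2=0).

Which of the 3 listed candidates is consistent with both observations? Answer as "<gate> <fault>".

Evaluate each candidate on input a=1, b=0, c=1, d=0:
  n0 stuck-at-0: n0=0 [stuck-at-0], n1=1, n2=0, n3=0, n4=0, n5=0, n6=1 → Y1=0, Y2=1 — matches
  n3 stuck-at-1: n0=1, n1=0, n2=0, n3=1 [stuck-at-1], n4=1, n5=1, n6=0 → Y1=1, Y2=0 — eliminated
  n1 stuck-at-0: n0=1, n1=0 [stuck-at-0], n2=0, n3=1, n4=1, n5=1, n6=0 → Y1=1, Y2=0 — eliminated
Only n0 stuck-at-0 reproduces the observed Y1=0, Y2=1.

n0 stuck-at-0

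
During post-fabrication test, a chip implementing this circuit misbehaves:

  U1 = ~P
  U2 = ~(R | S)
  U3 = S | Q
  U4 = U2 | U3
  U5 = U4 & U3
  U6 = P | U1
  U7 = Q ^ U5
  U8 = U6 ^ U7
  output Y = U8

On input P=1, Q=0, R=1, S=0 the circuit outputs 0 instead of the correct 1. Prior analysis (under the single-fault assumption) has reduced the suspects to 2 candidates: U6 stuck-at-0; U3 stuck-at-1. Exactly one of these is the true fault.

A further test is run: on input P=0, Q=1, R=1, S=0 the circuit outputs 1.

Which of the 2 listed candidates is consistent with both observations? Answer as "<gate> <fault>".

U3 stuck-at-1

Evaluate each candidate on input P=0, Q=1, R=1, S=0:
  U6 stuck-at-0: U1=1, U2=0, U3=1, U4=1, U5=1, U6=0 [stuck-at-0], U7=0, U8=0 → 0 — eliminated
  U3 stuck-at-1: U1=1, U2=0, U3=1 [stuck-at-1], U4=1, U5=1, U6=1, U7=0, U8=1 → 1 — matches
Only U3 stuck-at-1 reproduces the observed 1.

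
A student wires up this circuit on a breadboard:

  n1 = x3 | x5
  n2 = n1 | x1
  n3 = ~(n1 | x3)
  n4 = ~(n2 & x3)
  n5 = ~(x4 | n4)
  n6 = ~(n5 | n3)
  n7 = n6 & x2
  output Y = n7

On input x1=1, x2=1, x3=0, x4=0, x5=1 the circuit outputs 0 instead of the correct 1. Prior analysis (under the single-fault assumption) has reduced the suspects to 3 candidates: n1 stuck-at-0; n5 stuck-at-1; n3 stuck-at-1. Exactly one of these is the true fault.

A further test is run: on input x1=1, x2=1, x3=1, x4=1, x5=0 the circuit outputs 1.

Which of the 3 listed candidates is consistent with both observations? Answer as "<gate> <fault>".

n1 stuck-at-0

Evaluate each candidate on input x1=1, x2=1, x3=1, x4=1, x5=0:
  n1 stuck-at-0: n1=0 [stuck-at-0], n2=1, n3=0, n4=0, n5=0, n6=1, n7=1 → 1 — matches
  n5 stuck-at-1: n1=1, n2=1, n3=0, n4=0, n5=1 [stuck-at-1], n6=0, n7=0 → 0 — eliminated
  n3 stuck-at-1: n1=1, n2=1, n3=1 [stuck-at-1], n4=0, n5=0, n6=0, n7=0 → 0 — eliminated
Only n1 stuck-at-0 reproduces the observed 1.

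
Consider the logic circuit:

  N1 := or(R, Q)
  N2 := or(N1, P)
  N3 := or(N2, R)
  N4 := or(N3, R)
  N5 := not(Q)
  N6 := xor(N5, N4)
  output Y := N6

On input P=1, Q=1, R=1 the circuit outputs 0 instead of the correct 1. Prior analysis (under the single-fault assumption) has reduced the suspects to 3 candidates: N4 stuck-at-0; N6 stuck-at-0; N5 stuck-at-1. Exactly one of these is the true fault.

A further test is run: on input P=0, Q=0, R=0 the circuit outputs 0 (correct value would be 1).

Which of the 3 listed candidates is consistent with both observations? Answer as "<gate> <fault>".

Evaluate each candidate on input P=0, Q=0, R=0:
  N4 stuck-at-0: N1=0, N2=0, N3=0, N4=0 [stuck-at-0], N5=1, N6=1 → 1 — eliminated
  N6 stuck-at-0: N1=0, N2=0, N3=0, N4=0, N5=1, N6=0 [stuck-at-0] → 0 — matches
  N5 stuck-at-1: N1=0, N2=0, N3=0, N4=0, N5=1 [stuck-at-1], N6=1 → 1 — eliminated
Only N6 stuck-at-0 reproduces the observed 0.

N6 stuck-at-0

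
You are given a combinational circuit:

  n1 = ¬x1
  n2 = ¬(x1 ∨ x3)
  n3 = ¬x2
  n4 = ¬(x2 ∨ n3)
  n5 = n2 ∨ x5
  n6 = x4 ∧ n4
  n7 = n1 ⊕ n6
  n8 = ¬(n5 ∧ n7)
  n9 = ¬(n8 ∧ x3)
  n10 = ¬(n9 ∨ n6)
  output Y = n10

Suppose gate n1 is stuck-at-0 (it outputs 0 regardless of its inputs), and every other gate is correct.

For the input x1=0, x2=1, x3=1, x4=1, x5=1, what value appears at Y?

1

Propagate with n1 forced: n1=0 [stuck-at-0], n2=0, n3=0, n4=0, n5=1, n6=0, n7=0, n8=1, n9=0, n10=1.
So Y = 1. (Without the fault it would be 0.)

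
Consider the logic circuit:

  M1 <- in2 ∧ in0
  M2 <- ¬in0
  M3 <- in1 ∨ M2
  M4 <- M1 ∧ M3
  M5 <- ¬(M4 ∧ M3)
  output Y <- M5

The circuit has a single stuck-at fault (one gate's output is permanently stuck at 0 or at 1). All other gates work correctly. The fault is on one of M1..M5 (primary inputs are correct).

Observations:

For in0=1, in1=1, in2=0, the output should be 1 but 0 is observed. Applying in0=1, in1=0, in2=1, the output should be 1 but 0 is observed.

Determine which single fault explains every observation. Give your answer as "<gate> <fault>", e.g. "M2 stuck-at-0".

M5 stuck-at-0

Fault-free values for test 1 (in0=1, in1=1, in2=0): M1=0, M2=0, M3=1, M4=0, M5=1, giving Y=1. Observed 0.
Test 1: faults giving observed 0 are {M1 stuck-at-1, M4 stuck-at-1, M5 stuck-at-0}.
Test 2 (in0=1, in1=0, in2=1): fault-free M1=1, M2=0, M3=0, M4=0, M5=1 → 1; observed 0. Eliminates M1 stuck-at-1, M4 stuck-at-1.
Only M5 stuck-at-0 is consistent with every test.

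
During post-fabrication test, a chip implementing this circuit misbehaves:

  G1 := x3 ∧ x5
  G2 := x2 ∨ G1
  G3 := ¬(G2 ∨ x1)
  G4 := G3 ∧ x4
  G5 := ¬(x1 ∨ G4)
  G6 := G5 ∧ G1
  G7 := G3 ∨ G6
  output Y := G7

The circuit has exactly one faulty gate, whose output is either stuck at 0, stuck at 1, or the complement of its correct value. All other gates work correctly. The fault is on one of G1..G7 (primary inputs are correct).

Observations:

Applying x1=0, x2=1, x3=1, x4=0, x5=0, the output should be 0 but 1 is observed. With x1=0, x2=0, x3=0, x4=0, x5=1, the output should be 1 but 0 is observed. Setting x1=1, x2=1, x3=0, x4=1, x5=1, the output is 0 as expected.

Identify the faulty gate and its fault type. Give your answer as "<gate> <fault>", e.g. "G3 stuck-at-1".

Fault-free values for test 1 (x1=0, x2=1, x3=1, x4=0, x5=0): G1=0, G2=1, G3=0, G4=0, G5=1, G6=0, G7=0, giving Y=0. Observed 1.
Test 1: faults giving observed 1 are {G1 stuck-at-1, G1 inverted output, G2 stuck-at-0, G2 inverted output, G3 stuck-at-1, G3 inverted output, G6 stuck-at-1, G6 inverted output, G7 stuck-at-1, G7 inverted output}.
Test 2 (x1=0, x2=0, x3=0, x4=0, x5=1): fault-free G1=0, G2=0, G3=1, G4=0, G5=1, G6=0, G7=1 → 1; observed 0. Eliminates G1 stuck-at-1, G1 inverted output, G2 stuck-at-0, G3 stuck-at-1, G6 stuck-at-1, G6 inverted output, G7 stuck-at-1.
Test 3 (x1=1, x2=1, x3=0, x4=1, x5=1): fault-free G1=0, G2=1, G3=0, G4=0, G5=0, G6=0, G7=0 → 0; observed 0. Eliminates G3 inverted output, G7 inverted output.
Only G2 inverted output is consistent with every test.

G2 inverted output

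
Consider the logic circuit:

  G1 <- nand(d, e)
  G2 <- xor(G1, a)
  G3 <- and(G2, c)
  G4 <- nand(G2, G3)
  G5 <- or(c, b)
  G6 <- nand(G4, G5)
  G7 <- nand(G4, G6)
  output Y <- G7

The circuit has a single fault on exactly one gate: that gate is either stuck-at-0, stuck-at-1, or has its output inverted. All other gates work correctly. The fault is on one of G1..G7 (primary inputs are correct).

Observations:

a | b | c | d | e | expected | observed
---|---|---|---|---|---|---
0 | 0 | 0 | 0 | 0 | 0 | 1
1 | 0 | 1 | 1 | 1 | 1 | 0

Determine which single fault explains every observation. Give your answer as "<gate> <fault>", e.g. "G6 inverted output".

Fault-free values for test 1 (a=0, b=0, c=0, d=0, e=0): G1=1, G2=1, G3=0, G4=1, G5=0, G6=1, G7=0, giving Y=0. Observed 1.
Test 1: faults giving observed 1 are {G3 stuck-at-1, G3 inverted output, G4 stuck-at-0, G4 inverted output, G5 stuck-at-1, G5 inverted output, G6 stuck-at-0, G6 inverted output, G7 stuck-at-1, G7 inverted output}.
Test 2 (a=1, b=0, c=1, d=1, e=1): fault-free G1=0, G2=1, G3=1, G4=0, G5=1, G6=1, G7=1 → 1; observed 0. Eliminates G3 stuck-at-1, G3 inverted output, G4 stuck-at-0, G4 inverted output, G5 stuck-at-1, G5 inverted output, G6 stuck-at-0, G6 inverted output, G7 stuck-at-1.
Only G7 inverted output is consistent with every test.

G7 inverted output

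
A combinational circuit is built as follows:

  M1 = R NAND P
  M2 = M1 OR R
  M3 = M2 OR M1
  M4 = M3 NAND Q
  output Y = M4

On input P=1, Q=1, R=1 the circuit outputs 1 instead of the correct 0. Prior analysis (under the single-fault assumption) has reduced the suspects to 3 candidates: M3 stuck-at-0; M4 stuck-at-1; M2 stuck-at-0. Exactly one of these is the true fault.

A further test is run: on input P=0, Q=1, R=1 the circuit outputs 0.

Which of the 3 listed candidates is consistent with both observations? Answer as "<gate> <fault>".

Evaluate each candidate on input P=0, Q=1, R=1:
  M3 stuck-at-0: M1=1, M2=1, M3=0 [stuck-at-0], M4=1 → 1 — eliminated
  M4 stuck-at-1: M1=1, M2=1, M3=1, M4=1 [stuck-at-1] → 1 — eliminated
  M2 stuck-at-0: M1=1, M2=0 [stuck-at-0], M3=1, M4=0 → 0 — matches
Only M2 stuck-at-0 reproduces the observed 0.

M2 stuck-at-0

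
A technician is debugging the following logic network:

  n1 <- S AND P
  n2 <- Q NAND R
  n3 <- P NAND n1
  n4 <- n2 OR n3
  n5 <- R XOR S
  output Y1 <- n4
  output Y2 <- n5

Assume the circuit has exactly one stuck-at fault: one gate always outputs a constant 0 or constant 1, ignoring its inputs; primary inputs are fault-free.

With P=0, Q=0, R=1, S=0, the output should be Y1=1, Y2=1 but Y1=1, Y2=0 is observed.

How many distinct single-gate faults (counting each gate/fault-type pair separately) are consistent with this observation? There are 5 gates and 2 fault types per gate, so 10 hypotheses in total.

Fault-free: n1=0, n2=1, n3=1, n4=1, n5=1 → Y1=1, Y2=1. Observed Y1=1, Y2=0.
  n1 stuck-at-0: output Y1=1, Y2=1 ✗
  n1 stuck-at-1: output Y1=1, Y2=1 ✗
  n2 stuck-at-0: output Y1=1, Y2=1 ✗
  n2 stuck-at-1: output Y1=1, Y2=1 ✗
  n3 stuck-at-0: output Y1=1, Y2=1 ✗
  n3 stuck-at-1: output Y1=1, Y2=1 ✗
  n4 stuck-at-0: output Y1=0, Y2=1 ✗
  n4 stuck-at-1: output Y1=1, Y2=1 ✗
  n5 stuck-at-0: output Y1=1, Y2=0 ✓
  n5 stuck-at-1: output Y1=1, Y2=1 ✗
Consistent faults: {n5 stuck-at-0} — 1 in all.

1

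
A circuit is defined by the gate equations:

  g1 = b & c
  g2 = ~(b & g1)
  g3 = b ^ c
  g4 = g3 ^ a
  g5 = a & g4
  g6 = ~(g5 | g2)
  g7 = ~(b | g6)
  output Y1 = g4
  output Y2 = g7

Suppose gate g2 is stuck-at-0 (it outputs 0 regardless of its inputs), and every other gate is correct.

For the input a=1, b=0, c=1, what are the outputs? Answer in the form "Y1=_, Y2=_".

Y1=0, Y2=0

Propagate with g2 forced: g1=0, g2=0 [stuck-at-0], g3=1, g4=0, g5=0, g6=1, g7=0.
So the outputs are Y1=0, Y2=0. (Without the fault they would be Y1=0, Y2=1.)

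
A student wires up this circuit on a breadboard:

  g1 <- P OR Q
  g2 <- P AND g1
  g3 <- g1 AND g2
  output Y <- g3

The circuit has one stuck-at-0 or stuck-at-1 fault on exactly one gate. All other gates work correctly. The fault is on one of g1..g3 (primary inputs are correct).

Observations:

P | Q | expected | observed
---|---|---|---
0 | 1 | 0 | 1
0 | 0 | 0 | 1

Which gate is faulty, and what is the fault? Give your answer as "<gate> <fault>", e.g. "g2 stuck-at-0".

g3 stuck-at-1

Fault-free values for test 1 (P=0, Q=1): g1=1, g2=0, g3=0, giving Y=0. Observed 1.
Test 1: faults giving observed 1 are {g2 stuck-at-1, g3 stuck-at-1}.
Test 2 (P=0, Q=0): fault-free g1=0, g2=0, g3=0 → 0; observed 1. Eliminates g2 stuck-at-1.
Only g3 stuck-at-1 is consistent with every test.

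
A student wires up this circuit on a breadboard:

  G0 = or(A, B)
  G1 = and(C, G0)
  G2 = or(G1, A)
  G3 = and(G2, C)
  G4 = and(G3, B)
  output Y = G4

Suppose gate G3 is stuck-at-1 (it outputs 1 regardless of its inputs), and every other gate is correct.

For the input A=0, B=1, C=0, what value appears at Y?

Propagate with G3 forced: G0=1, G1=0, G2=0, G3=1 [stuck-at-1], G4=1.
So Y = 1. (Without the fault it would be 0.)

1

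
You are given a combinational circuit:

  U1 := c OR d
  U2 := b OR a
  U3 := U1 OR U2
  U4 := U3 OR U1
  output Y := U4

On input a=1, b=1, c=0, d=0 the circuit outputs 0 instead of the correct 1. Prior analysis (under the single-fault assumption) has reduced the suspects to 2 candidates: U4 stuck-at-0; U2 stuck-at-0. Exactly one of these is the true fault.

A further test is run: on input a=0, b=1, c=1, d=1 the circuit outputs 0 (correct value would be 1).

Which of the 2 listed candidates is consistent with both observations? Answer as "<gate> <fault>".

Evaluate each candidate on input a=0, b=1, c=1, d=1:
  U4 stuck-at-0: U1=1, U2=1, U3=1, U4=0 [stuck-at-0] → 0 — matches
  U2 stuck-at-0: U1=1, U2=0 [stuck-at-0], U3=1, U4=1 → 1 — eliminated
Only U4 stuck-at-0 reproduces the observed 0.

U4 stuck-at-0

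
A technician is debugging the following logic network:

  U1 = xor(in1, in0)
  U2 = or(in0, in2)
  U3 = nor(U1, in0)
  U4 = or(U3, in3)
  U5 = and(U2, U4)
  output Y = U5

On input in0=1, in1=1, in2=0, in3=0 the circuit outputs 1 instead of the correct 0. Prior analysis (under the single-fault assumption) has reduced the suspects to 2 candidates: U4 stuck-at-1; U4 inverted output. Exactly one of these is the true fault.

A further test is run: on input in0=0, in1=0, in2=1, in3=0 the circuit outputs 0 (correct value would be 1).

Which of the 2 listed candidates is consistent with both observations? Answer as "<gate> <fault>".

Evaluate each candidate on input in0=0, in1=0, in2=1, in3=0:
  U4 stuck-at-1: U1=0, U2=1, U3=1, U4=1 [stuck-at-1], U5=1 → 1 — eliminated
  U4 inverted output: U1=0, U2=1, U3=1, U4=0 [inverted output], U5=0 → 0 — matches
Only U4 inverted output reproduces the observed 0.

U4 inverted output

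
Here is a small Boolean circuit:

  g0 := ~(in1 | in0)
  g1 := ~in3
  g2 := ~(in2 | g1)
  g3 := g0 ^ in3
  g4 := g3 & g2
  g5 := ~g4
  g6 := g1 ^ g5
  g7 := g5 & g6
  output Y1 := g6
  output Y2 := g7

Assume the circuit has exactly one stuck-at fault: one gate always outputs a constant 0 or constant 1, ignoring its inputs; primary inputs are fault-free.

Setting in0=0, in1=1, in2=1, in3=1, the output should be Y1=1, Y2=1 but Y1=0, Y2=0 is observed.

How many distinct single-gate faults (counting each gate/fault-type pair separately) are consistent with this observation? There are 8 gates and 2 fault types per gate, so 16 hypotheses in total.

5

Fault-free: g0=0, g1=0, g2=0, g3=1, g4=0, g5=1, g6=1, g7=1 → Y1=1, Y2=1. Observed Y1=0, Y2=0.
  g0: none of the 2 fault types match ✗
  g1: stuck-at-1 ✓; others ✗
  g2: stuck-at-1 ✓; others ✗
  g3: none of the 2 fault types match ✗
  g4: stuck-at-1 ✓; others ✗
  g5: stuck-at-0 ✓; others ✗
  g6: stuck-at-0 ✓; others ✗
  g7: none of the 2 fault types match ✗
Consistent faults: {g1 stuck-at-1, g2 stuck-at-1, g4 stuck-at-1, g5 stuck-at-0, g6 stuck-at-0} — 5 in all.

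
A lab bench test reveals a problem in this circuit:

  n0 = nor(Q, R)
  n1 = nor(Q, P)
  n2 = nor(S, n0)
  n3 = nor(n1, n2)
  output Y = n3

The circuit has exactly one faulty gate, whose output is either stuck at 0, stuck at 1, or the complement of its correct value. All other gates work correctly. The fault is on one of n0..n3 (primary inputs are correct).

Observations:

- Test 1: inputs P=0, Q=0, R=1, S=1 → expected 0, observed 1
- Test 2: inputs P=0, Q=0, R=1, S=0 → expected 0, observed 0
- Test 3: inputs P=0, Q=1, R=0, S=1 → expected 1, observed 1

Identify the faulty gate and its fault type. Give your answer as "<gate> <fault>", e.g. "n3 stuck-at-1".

n1 stuck-at-0

Fault-free values for test 1 (P=0, Q=0, R=1, S=1): n0=0, n1=1, n2=0, n3=0, giving Y=0. Observed 1.
Test 1: faults giving observed 1 are {n1 stuck-at-0, n1 inverted output, n3 stuck-at-1, n3 inverted output}.
Test 2 (P=0, Q=0, R=1, S=0): fault-free n0=0, n1=1, n2=1, n3=0 → 0; observed 0. Eliminates n3 stuck-at-1, n3 inverted output.
Test 3 (P=0, Q=1, R=0, S=1): fault-free n0=0, n1=0, n2=0, n3=1 → 1; observed 1. Eliminates n1 inverted output.
Only n1 stuck-at-0 is consistent with every test.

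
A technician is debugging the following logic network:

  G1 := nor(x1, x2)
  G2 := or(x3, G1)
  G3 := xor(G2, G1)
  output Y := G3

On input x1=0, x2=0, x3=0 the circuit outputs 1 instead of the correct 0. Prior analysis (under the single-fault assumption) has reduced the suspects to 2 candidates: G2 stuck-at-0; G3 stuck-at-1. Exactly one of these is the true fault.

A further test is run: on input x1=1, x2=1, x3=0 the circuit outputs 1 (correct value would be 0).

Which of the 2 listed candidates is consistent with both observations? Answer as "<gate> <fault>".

Evaluate each candidate on input x1=1, x2=1, x3=0:
  G2 stuck-at-0: G1=0, G2=0 [stuck-at-0], G3=0 → 0 — eliminated
  G3 stuck-at-1: G1=0, G2=0, G3=1 [stuck-at-1] → 1 — matches
Only G3 stuck-at-1 reproduces the observed 1.

G3 stuck-at-1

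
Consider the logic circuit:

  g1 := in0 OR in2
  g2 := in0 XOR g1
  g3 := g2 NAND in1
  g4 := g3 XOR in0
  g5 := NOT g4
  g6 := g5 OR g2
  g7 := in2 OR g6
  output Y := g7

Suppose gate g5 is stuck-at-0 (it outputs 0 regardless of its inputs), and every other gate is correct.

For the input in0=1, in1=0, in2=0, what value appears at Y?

Propagate with g5 forced: g1=1, g2=0, g3=1, g4=0, g5=0 [stuck-at-0], g6=0, g7=0.
So Y = 0. (Without the fault it would be 1.)

0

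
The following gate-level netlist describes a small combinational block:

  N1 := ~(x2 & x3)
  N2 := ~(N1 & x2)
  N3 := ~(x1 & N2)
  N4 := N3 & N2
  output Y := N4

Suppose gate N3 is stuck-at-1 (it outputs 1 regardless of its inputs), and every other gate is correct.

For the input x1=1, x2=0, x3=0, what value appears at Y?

1

Propagate with N3 forced: N1=1, N2=1, N3=1 [stuck-at-1], N4=1.
So Y = 1. (Without the fault it would be 0.)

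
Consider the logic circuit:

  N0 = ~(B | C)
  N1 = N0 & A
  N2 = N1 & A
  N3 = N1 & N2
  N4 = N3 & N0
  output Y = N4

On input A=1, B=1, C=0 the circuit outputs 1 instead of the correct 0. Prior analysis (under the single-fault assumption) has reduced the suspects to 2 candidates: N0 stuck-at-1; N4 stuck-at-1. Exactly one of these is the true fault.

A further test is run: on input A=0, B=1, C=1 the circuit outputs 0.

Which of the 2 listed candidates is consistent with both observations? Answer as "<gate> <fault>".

N0 stuck-at-1

Evaluate each candidate on input A=0, B=1, C=1:
  N0 stuck-at-1: N0=1 [stuck-at-1], N1=0, N2=0, N3=0, N4=0 → 0 — matches
  N4 stuck-at-1: N0=0, N1=0, N2=0, N3=0, N4=1 [stuck-at-1] → 1 — eliminated
Only N0 stuck-at-1 reproduces the observed 0.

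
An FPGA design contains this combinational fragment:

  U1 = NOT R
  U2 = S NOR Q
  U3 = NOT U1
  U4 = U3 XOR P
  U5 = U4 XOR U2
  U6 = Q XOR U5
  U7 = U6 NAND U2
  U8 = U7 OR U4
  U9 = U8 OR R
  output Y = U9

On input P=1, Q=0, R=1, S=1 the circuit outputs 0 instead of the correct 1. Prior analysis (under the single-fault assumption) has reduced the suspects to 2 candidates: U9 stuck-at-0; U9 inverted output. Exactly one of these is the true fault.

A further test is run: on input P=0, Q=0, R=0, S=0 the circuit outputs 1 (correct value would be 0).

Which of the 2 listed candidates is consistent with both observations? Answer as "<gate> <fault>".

U9 inverted output

Evaluate each candidate on input P=0, Q=0, R=0, S=0:
  U9 stuck-at-0: U1=1, U2=1, U3=0, U4=0, U5=1, U6=1, U7=0, U8=0, U9=0 [stuck-at-0] → 0 — eliminated
  U9 inverted output: U1=1, U2=1, U3=0, U4=0, U5=1, U6=1, U7=0, U8=0, U9=1 [inverted output] → 1 — matches
Only U9 inverted output reproduces the observed 1.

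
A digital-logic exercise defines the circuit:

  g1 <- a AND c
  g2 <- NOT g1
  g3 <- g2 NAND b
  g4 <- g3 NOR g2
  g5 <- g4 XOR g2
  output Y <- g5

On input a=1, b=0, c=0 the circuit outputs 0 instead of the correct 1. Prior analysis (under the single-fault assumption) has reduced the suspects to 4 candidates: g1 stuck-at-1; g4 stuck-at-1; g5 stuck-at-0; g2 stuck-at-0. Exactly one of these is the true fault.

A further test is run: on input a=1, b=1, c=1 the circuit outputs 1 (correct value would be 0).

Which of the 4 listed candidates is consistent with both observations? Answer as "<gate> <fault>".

g4 stuck-at-1

Evaluate each candidate on input a=1, b=1, c=1:
  g1 stuck-at-1: g1=1 [stuck-at-1], g2=0, g3=1, g4=0, g5=0 → 0 — eliminated
  g4 stuck-at-1: g1=1, g2=0, g3=1, g4=1 [stuck-at-1], g5=1 → 1 — matches
  g5 stuck-at-0: g1=1, g2=0, g3=1, g4=0, g5=0 [stuck-at-0] → 0 — eliminated
  g2 stuck-at-0: g1=1, g2=0 [stuck-at-0], g3=1, g4=0, g5=0 → 0 — eliminated
Only g4 stuck-at-1 reproduces the observed 1.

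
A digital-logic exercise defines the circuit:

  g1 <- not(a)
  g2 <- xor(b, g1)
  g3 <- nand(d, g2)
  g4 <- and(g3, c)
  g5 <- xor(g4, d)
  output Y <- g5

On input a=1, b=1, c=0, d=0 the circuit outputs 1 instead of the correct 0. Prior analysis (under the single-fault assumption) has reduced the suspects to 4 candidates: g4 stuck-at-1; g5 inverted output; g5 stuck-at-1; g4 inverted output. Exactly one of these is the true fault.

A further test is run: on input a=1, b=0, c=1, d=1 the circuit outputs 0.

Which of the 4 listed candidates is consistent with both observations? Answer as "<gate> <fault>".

g4 stuck-at-1

Evaluate each candidate on input a=1, b=0, c=1, d=1:
  g4 stuck-at-1: g1=0, g2=0, g3=1, g4=1 [stuck-at-1], g5=0 → 0 — matches
  g5 inverted output: g1=0, g2=0, g3=1, g4=1, g5=1 [inverted output] → 1 — eliminated
  g5 stuck-at-1: g1=0, g2=0, g3=1, g4=1, g5=1 [stuck-at-1] → 1 — eliminated
  g4 inverted output: g1=0, g2=0, g3=1, g4=0 [inverted output], g5=1 → 1 — eliminated
Only g4 stuck-at-1 reproduces the observed 0.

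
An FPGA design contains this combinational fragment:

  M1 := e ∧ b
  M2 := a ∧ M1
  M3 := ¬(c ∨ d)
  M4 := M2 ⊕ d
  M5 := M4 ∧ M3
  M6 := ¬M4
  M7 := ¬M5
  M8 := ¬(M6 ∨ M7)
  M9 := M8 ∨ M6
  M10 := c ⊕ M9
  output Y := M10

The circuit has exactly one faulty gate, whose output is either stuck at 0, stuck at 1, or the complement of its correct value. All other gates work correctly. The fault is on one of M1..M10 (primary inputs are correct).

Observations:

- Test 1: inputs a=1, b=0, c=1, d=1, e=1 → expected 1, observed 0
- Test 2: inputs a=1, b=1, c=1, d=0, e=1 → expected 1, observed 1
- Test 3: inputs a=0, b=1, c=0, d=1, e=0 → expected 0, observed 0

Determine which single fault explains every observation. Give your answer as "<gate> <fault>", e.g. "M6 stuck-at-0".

Fault-free values for test 1 (a=1, b=0, c=1, d=1, e=1): M1=0, M2=0, M3=0, M4=1, M5=0, M6=0, M7=1, M8=0, M9=0, M10=1, giving Y=1. Observed 0.
Test 1: faults giving observed 0 are {M1 stuck-at-1, M1 inverted output, M2 stuck-at-1, M2 inverted output, M3 stuck-at-1, M3 inverted output, M4 stuck-at-0, M4 inverted output, M5 stuck-at-1, M5 inverted output, M6 stuck-at-1, M6 inverted output, M7 stuck-at-0, M7 inverted output, M8 stuck-at-1, M8 inverted output, M9 stuck-at-1, M9 inverted output, M10 stuck-at-0, M10 inverted output}.
Test 2 (a=1, b=1, c=1, d=0, e=1): fault-free M1=1, M2=1, M3=0, M4=1, M5=0, M6=0, M7=1, M8=0, M9=0, M10=1 → 1; observed 1. Eliminates M1 inverted output, M2 inverted output, M3 stuck-at-1, M3 inverted output, M4 stuck-at-0, M4 inverted output, M5 stuck-at-1, M5 inverted output, M6 stuck-at-1, M6 inverted output, M7 stuck-at-0, M7 inverted output, M8 stuck-at-1, M8 inverted output, M9 stuck-at-1, M9 inverted output, M10 stuck-at-0, M10 inverted output.
Test 3 (a=0, b=1, c=0, d=1, e=0): fault-free M1=0, M2=0, M3=0, M4=1, M5=0, M6=0, M7=1, M8=0, M9=0, M10=0 → 0; observed 0. Eliminates M2 stuck-at-1.
Only M1 stuck-at-1 is consistent with every test.

M1 stuck-at-1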